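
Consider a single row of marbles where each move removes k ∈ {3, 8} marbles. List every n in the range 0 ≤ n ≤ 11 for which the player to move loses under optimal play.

0, 1, 2, 6, 7, 11

Build the Grundy sequence with g(k) = mex{g(k−s) : s ∈ {3, 8}, s ≤ k}:
g(0) = mex{} = 0
g(1) = mex{} = 0
g(2) = mex{} = 0
g(3) = mex{0} = 1
g(4) = mex{0} = 1
g(5) = mex{0} = 1
g(6) = mex{1} = 0
g(7) = mex{1} = 0
g(8) = mex{0,1} = 2
g(9) = mex{0} = 1
g(10) = mex{0} = 1
g(11) = mex{1,2} = 0
The P-positions (g = 0) in 0..11 are 0, 1, 2, 6, 7, 11.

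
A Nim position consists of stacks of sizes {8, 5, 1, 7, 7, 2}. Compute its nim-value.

14

Nim-sum: 8 XOR 5 XOR 1 XOR 7 XOR 7 XOR 2 = 14.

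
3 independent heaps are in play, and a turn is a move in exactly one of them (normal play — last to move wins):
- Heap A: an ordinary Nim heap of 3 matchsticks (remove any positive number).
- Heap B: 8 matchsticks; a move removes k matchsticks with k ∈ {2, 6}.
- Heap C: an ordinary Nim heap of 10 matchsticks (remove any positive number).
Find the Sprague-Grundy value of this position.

9

Heap A is a plain Nim heap of size 3, so its Grundy value is 3.
Build the Grundy sequence for heap B with g(k) = mex{g(k−s) : s ∈ {2, 6}, s ≤ k}:
k:     0  1  2  3  4  5  6  7  8
g(k):  0  0  1  1  0  0  1  1  0
So g(8) = 0.
Heap C is a plain Nim heap of size 10, so its Grundy value is 10.
The value of a disjunctive sum is the nim-sum of the parts.
Combined value = 3 ⊕ 0 ⊕ 10 = 9.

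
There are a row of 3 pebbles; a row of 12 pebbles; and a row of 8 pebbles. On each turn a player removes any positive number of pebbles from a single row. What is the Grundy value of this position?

7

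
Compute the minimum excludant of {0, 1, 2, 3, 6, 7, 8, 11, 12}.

4

The values 0, 1, 2, 3 are all present; 4 is the first non-negative integer missing from the set.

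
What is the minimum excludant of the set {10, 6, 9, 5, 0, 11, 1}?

2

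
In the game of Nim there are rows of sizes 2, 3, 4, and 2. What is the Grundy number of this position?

7

Write each in binary and XOR column by column:
  010  (2)
  011  (3)
  100  (4)
  010  (2)
  ---
  111  (7)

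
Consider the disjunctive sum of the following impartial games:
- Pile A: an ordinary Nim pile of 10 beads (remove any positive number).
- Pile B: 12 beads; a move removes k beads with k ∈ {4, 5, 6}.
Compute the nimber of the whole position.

10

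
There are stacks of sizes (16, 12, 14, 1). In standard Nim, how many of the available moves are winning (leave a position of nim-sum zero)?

Nim-sum: 16 ^ 12 ^ 14 ^ 1 = 19.
The overall nim-sum is X = 19. A stack of size p has a winning move iff p XOR X < p (reduce it to p XOR X).
  16: 16 XOR 19 = 3 < 16 — winning move (to 3).
  12: 12 XOR 19 = 31 ≥ 12 — no move.
  14: 14 XOR 19 = 29 ≥ 14 — no move.
  1: 1 XOR 19 = 18 ≥ 1 — no move.
That gives 1 winning move.

1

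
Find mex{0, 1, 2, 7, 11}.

The values 0, 1, 2 are all present; 3 is the first non-negative integer missing from the set.

3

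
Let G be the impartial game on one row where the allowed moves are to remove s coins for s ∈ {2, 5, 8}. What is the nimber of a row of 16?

Grundy values for subtraction set {2, 5, 8}:
k:     0  1  2  3  4  5  6  7  8  9 10 11 12 13 14 15 16
g(k):  0  0  1  1  0  2  1  0  2  1  0  0  1  1  0  2  1
So g(16) = 1.

1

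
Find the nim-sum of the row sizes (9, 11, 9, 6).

13

Compute the nim-sum pairwise:
9 ⊕ 11 = 2
2 ⊕ 9 = 11
11 ⊕ 6 = 13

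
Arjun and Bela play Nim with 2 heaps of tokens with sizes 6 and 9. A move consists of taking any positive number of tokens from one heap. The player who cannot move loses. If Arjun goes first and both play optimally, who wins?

Nim-sum: 6 ⊕ 9 = 15.
The nim-sum is 15 ≠ 0, so this is an N-position: the player to move can win; Arjun has a winning move.

Arjun wins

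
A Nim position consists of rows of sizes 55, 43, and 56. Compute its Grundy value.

In binary:
  110111  (55)
  101011  (43)
  111000  (56)
  ------
  100100  (36)

36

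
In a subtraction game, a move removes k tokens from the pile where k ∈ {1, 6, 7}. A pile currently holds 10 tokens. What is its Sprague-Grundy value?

Grundy values for subtraction set {1, 6, 7}:
g(0) = mex{} = 0
g(1) = mex{0} = 1
g(2) = mex{1} = 0
g(3) = mex{0} = 1
g(4) = mex{1} = 0
g(5) = mex{0} = 1
g(6) = mex{0,1} = 2
g(7) = mex{0,1,2} = 3
g(8) = mex{0,1,3} = 2
g(9) = mex{0,1,2} = 3
g(10) = mex{0,1,3} = 2
So g(10) = 2.

2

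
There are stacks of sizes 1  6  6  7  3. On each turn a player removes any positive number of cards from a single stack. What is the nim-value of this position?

5

Nim-sum: 1 XOR 6 XOR 6 XOR 7 XOR 3 = 5.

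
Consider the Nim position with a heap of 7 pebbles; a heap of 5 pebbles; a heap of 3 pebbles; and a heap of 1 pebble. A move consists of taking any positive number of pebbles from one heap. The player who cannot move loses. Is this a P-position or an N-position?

P-position

Write each in binary and XOR column by column:
  111  (7)
  101  (5)
  011  (3)
  001  (1)
  ---
  000  (0)
The nim-sum is 0, so this is a P-position: the player to move is in a losing position under optimal play.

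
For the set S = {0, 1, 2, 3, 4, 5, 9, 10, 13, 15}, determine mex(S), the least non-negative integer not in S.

The values 0, 1, 2, 3, 4, 5 are all present; 6 is the first non-negative integer missing from the set.

6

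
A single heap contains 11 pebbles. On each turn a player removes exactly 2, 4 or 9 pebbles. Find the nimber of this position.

Grundy values for subtraction set {2, 4, 9}:
g(0) = mex{} = 0
g(1) = mex{} = 0
g(2) = mex{0} = 1
g(3) = mex{0} = 1
g(4) = mex{0,1} = 2
g(5) = mex{0,1} = 2
g(6) = mex{1,2} = 0
g(7) = mex{1,2} = 0
g(8) = mex{0,2} = 1
g(9) = mex{0,2} = 1
g(10) = mex{0,1} = 2
g(11) = mex{0,1} = 2
So g(11) = 2.

2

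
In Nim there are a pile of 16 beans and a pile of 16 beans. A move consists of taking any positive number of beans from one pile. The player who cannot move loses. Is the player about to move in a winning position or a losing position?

Nim-sum: 16 ⊕ 16 = 0.
The nim-sum is 0, so this is a P-position: the player to move is in a losing position under optimal play.

Losing position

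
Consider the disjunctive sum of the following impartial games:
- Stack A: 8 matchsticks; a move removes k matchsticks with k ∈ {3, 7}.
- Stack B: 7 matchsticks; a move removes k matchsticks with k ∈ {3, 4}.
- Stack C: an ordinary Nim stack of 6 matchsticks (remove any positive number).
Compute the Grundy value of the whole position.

4

Build the Grundy sequence for stack A with g(k) = mex{g(k−s) : s ∈ {3, 7}, s ≤ k}:
g(0) = mex{} = 0
g(1) = mex{} = 0
g(2) = mex{} = 0
g(3) = mex{0} = 1
g(4) = mex{0} = 1
g(5) = mex{0} = 1
g(6) = mex{1} = 0
g(7) = mex{0,1} = 2
g(8) = mex{0,1} = 2
So g(8) = 2.
For stack B, compute g(0), g(1), … with moves {3, 4}:
g(0) = mex{} = 0
g(1) = mex{} = 0
g(2) = mex{} = 0
g(3) = mex{0} = 1
g(4) = mex{0} = 1
g(5) = mex{0} = 1
g(6) = mex{0,1} = 2
g(7) = mex{1} = 0
So g(7) = 0.
Stack C is a plain Nim stack of size 6, so its Grundy value is 6.
The value of a disjunctive sum is the nim-sum of the parts.
Combined value = 2 XOR 0 XOR 6 = 4.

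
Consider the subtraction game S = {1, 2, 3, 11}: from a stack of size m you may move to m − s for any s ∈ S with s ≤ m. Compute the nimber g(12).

0

Compute g(0), g(1), … for moves {1, 2, 3, 11}:
k:     0  1  2  3  4  5  6  7  8  9 10 11 12
g(k):  0  1  2  3  0  1  2  3  0  1  2  3  0
So g(12) = 0.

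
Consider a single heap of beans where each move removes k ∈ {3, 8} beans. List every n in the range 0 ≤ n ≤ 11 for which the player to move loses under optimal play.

0, 1, 2, 6, 7, 11

Build the Grundy sequence with g(k) = mex{g(k−s) : s ∈ {3, 8}, s ≤ k}:
g(0) = mex{} = 0
g(1) = mex{} = 0
g(2) = mex{} = 0
g(3) = mex{0} = 1
g(4) = mex{0} = 1
g(5) = mex{0} = 1
g(6) = mex{1} = 0
g(7) = mex{1} = 0
g(8) = mex{0,1} = 2
g(9) = mex{0} = 1
g(10) = mex{0} = 1
g(11) = mex{1,2} = 0
The P-positions (g = 0) in 0..11 are 0, 1, 2, 6, 7, 11.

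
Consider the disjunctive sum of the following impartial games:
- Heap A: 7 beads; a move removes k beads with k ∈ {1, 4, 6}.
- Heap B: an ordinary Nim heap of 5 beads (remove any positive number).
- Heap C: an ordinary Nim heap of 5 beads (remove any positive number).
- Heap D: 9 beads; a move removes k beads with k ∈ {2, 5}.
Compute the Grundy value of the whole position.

1

For heap A, compute g(0), g(1), … with moves {1, 4, 6}:
k:     0  1  2  3  4  5  6  7
g(k):  0  1  0  1  2  0  1  0
So g(7) = 0.
Heap B is a plain Nim heap of size 5, so its Grundy value is 5.
Heap C is a plain Nim heap of size 5, so its Grundy value is 5.
For heap D, compute g(0), g(1), … with moves {2, 5}:
k:     0  1  2  3  4  5  6  7  8  9
g(k):  0  0  1  1  0  2  1  0  0  1
So g(9) = 1.
By the Sprague-Grundy theorem, the Grundy value of a sum of independent games is the XOR of the component values.
Combined value = 0 XOR 5 XOR 5 XOR 1 = 1.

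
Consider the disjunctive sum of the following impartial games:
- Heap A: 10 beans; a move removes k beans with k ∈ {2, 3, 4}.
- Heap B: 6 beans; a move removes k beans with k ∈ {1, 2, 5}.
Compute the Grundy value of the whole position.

2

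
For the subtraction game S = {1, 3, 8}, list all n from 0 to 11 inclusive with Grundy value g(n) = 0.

Grundy values for subtraction set {1, 3, 8}:
g(0) = mex{} = 0
g(1) = mex{0} = 1
g(2) = mex{1} = 0
g(3) = mex{0} = 1
g(4) = mex{1} = 0
g(5) = mex{0} = 1
g(6) = mex{1} = 0
g(7) = mex{0} = 1
g(8) = mex{0,1} = 2
g(9) = mex{0,1,2} = 3
g(10) = mex{0,1,3} = 2
g(11) = mex{1,2} = 0
The P-positions (g = 0) in 0..11 are 0, 2, 4, 6, 11.

0, 2, 4, 6, 11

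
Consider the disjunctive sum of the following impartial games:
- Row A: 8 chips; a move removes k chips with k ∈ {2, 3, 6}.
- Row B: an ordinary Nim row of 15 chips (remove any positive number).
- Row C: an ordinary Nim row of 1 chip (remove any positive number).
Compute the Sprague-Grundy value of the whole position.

Build the Grundy sequence for row A with g(k) = mex{g(k−s) : s ∈ {2, 3, 6}, s ≤ k}:
k:     0  1  2  3  4  5  6  7  8
g(k):  0  0  1  1  2  0  3  1  2
So g(8) = 2.
Row B is a plain Nim row of size 15, so its Grundy value is 15.
Row C is a plain Nim row of size 1, so its Grundy value is 1.
By the Sprague-Grundy theorem, the Grundy value of a sum of independent games is the XOR of the component values.
Combined value = 2 XOR 15 XOR 1 = 12.

12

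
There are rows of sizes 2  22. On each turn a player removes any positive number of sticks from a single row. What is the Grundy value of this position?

20

Nim-sum: 2 ^ 22 = 20.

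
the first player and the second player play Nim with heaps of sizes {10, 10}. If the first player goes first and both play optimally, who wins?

Write each in binary and XOR column by column:
  1010  (10)
  1010  (10)
  ----
  0000  (0)
The nim-sum is 0, so this is a P-position: the player to move is in a losing position under optimal play; the first player is about to move from it and so loses — the second player wins.

the second player wins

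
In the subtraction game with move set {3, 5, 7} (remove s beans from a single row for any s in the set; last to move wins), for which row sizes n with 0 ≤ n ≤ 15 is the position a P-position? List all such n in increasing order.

Build the Grundy sequence with g(k) = mex{g(k−s) : s ∈ {3, 5, 7}, s ≤ k}:
k:     0  1  2  3  4  5  6  7  8  9 10 11 12 13 14 15
g(k):  0  0  0  1  1  1  2  2  2  3  0  0  0  1  1  1
The P-positions (g = 0) in 0..15 are 0, 1, 2, 10, 11, 12.

0, 1, 2, 10, 11, 12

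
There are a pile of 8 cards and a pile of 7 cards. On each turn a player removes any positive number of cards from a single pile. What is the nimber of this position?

15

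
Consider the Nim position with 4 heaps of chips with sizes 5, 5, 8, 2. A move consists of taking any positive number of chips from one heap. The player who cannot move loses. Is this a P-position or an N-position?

N-position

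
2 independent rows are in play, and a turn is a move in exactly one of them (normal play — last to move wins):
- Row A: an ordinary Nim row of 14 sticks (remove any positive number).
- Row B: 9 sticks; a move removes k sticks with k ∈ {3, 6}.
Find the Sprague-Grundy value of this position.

Row A is a plain Nim row of size 14, so its Grundy value is 14.
Grundy values for row B (subtraction set {3, 6}):
k:     0  1  2  3  4  5  6  7  8  9
g(k):  0  0  0  1  1  1  2  2  2  0
So g(9) = 0.
The value of a disjunctive sum is the nim-sum of the parts.
Combined value = 14 XOR 0 = 14.

14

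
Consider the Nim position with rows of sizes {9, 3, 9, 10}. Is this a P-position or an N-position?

N-position

Nim-sum: 9 ⊕ 3 ⊕ 9 ⊕ 10 = 9.
The nim-sum is 9 ≠ 0, so this is an N-position: the player to move can win.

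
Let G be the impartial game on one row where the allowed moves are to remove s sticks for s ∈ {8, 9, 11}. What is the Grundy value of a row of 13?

1

Build the Grundy sequence with g(k) = mex{g(k−s) : s ∈ {8, 9, 11}, s ≤ k}:
k:     0  1  2  3  4  5  6  7  8  9 10 11 12 13
g(k):  0  0  0  0  0  0  0  0  1  1  1  1  1  1
So g(13) = 1.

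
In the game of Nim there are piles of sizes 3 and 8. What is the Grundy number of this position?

11

Compute the nim-sum pairwise:
3 ⊕ 8 = 11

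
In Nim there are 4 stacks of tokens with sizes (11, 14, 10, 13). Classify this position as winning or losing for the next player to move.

Winning position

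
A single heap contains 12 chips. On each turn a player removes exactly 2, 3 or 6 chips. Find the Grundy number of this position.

1

Build the Grundy sequence with g(k) = mex{g(k−s) : s ∈ {2, 3, 6}, s ≤ k}:
g(0) = mex{} = 0
g(1) = mex{} = 0
g(2) = mex{0} = 1
g(3) = mex{0} = 1
g(4) = mex{0,1} = 2
g(5) = mex{1} = 0
g(6) = mex{0,1,2} = 3
g(7) = mex{0,2} = 1
g(8) = mex{0,1,3} = 2
g(9) = mex{1,3} = 0
g(10) = mex{1,2} = 0
g(11) = mex{0,2} = 1
g(12) = mex{0,3} = 1
So g(12) = 1.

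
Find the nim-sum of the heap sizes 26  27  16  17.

0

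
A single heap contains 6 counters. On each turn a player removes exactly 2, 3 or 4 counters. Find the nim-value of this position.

0

Build the Grundy sequence with g(k) = mex{g(k−s) : s ∈ {2, 3, 4}, s ≤ k}:
g(0) = mex{} = 0
g(1) = mex{} = 0
g(2) = mex{0} = 1
g(3) = mex{0} = 1
g(4) = mex{0,1} = 2
g(5) = mex{0,1} = 2
g(6) = mex{1,2} = 0
So g(6) = 0.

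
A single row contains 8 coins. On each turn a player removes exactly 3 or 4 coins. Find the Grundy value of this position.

Compute g(0), g(1), … for moves {3, 4}:
k:     0  1  2  3  4  5  6  7  8
g(k):  0  0  0  1  1  1  2  0  0
So g(8) = 0.

0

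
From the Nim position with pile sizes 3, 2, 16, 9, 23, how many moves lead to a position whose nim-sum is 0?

1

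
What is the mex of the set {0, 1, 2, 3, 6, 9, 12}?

4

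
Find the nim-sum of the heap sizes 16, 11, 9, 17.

3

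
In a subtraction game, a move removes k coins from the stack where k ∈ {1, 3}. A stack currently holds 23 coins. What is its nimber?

Build the Grundy sequence with g(k) = mex{g(k−s) : s ∈ {1, 3}, s ≤ k}:
k:     0  1  2  3  4  5  6  7  8  9 10 11 12 13 14 15 16 17 18 19 20 21 22 23
g(k):  0  1  0  1  0  1  0  1  0  1  0  1  0  1  0  1  0  1  0  1  0  1  0  1
So g(23) = 1.

1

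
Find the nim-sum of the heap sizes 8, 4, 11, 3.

Nim-sum: 8 XOR 4 XOR 11 XOR 3 = 4.

4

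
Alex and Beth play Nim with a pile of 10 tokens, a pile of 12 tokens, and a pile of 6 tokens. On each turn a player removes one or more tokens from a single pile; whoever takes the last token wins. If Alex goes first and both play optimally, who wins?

Beth wins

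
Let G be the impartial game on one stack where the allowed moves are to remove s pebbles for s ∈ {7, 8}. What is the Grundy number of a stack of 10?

1

Grundy values for subtraction set {7, 8}:
k:     0  1  2  3  4  5  6  7  8  9 10
g(k):  0  0  0  0  0  0  0  1  1  1  1
So g(10) = 1.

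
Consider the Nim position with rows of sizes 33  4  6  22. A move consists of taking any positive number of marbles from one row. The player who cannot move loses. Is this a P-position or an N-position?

Nim-sum: 33 ^ 4 ^ 6 ^ 22 = 53.
The nim-sum is 53 ≠ 0, so this is an N-position: the player to move can win.

N-position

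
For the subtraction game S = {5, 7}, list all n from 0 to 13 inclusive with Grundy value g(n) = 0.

0, 1, 2, 3, 4, 12, 13

Grundy values for subtraction set {5, 7}:
k:     0  1  2  3  4  5  6  7  8  9 10 11 12 13
g(k):  0  0  0  0  0  1  1  1  1  1  2  2  0  0
The P-positions (g = 0) in 0..13 are 0, 1, 2, 3, 4, 12, 13.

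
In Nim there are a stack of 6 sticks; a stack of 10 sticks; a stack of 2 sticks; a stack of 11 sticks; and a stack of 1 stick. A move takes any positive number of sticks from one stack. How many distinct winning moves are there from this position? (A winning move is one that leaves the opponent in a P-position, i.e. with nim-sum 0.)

1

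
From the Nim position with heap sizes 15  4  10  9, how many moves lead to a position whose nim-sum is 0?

3

Bitwise XOR of the heap sizes:
  1111  (15)
  0100  (4)
  1010  (10)
  1001  (9)
  ----
  1000  (8)
The overall nim-sum is X = 8. A heap of size p has a winning move iff p XOR X < p (reduce it to p XOR X).
  15: 15 XOR 8 = 7 < 15 — winning move (to 7).
  4: 4 XOR 8 = 12 ≥ 4 — no move.
  10: 10 XOR 8 = 2 < 10 — winning move (to 2).
  9: 9 XOR 8 = 1 < 9 — winning move (to 1).
That gives 3 winning moves.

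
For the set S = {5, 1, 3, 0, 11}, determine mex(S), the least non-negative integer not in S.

2

The values 0, 1 are all present; 2 is the first non-negative integer missing from the set.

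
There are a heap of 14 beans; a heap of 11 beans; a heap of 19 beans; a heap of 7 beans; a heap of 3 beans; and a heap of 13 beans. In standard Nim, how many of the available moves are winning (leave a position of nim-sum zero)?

1

Compute the nim-sum pairwise:
14 ^ 11 = 5
5 ^ 19 = 22
22 ^ 7 = 17
17 ^ 3 = 18
18 ^ 13 = 31
The overall nim-sum is X = 31. A heap of size p has a winning move iff p XOR X < p (reduce it to p XOR X).
  14: 14 XOR 31 = 17 ≥ 14 — no move.
  11: 11 XOR 31 = 20 ≥ 11 — no move.
  19: 19 XOR 31 = 12 < 19 — winning move (to 12).
  7: 7 XOR 31 = 24 ≥ 7 — no move.
  3: 3 XOR 31 = 28 ≥ 3 — no move.
  13: 13 XOR 31 = 18 ≥ 13 — no move.
That gives 1 winning move.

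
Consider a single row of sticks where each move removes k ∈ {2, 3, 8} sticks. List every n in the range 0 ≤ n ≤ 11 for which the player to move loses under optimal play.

0, 1, 5, 6, 10, 11

Build the Grundy sequence with g(k) = mex{g(k−s) : s ∈ {2, 3, 8}, s ≤ k}:
k:     0  1  2  3  4  5  6  7  8  9 10 11
g(k):  0  0  1  1  2  0  0  1  1  2  0  0
The P-positions (g = 0) in 0..11 are 0, 1, 5, 6, 10, 11.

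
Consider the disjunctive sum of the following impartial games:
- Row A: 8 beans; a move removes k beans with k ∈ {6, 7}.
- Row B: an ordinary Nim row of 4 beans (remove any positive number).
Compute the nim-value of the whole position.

Build the Grundy sequence for row A with g(k) = mex{g(k−s) : s ∈ {6, 7}, s ≤ k}:
k:     0  1  2  3  4  5  6  7  8
g(k):  0  0  0  0  0  0  1  1  1
So g(8) = 1.
Row B is a plain Nim row of size 4, so its Grundy value is 4.
By the Sprague-Grundy theorem, the Grundy value of a sum of independent games is the XOR of the component values.
Combined value = 1 XOR 4 = 5.

5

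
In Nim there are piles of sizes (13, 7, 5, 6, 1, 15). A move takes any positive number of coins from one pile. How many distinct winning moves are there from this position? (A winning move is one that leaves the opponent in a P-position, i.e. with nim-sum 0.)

5

Bitwise XOR of the heap sizes:
  1101  (13)
  0111  (7)
  0101  (5)
  0110  (6)
  0001  (1)
  1111  (15)
  ----
  0111  (7)
The overall nim-sum is X = 7. A pile of size p has a winning move iff p XOR X < p (reduce it to p XOR X).
  13: 13 XOR 7 = 10 < 13 — winning move (to 10).
  7: 7 XOR 7 = 0 < 7 — winning move (to 0).
  5: 5 XOR 7 = 2 < 5 — winning move (to 2).
  6: 6 XOR 7 = 1 < 6 — winning move (to 1).
  1: 1 XOR 7 = 6 ≥ 1 — no move.
  15: 15 XOR 7 = 8 < 15 — winning move (to 8).
That gives 5 winning moves.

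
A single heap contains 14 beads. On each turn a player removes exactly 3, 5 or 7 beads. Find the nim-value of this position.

1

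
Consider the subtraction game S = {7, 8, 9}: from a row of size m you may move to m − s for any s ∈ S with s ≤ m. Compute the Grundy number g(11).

1

Grundy values for subtraction set {7, 8, 9}:
g(0) = mex{} = 0
g(1) = mex{} = 0
g(2) = mex{} = 0
g(3) = mex{} = 0
g(4) = mex{} = 0
g(5) = mex{} = 0
g(6) = mex{} = 0
g(7) = mex{0} = 1
g(8) = mex{0} = 1
g(9) = mex{0} = 1
g(10) = mex{0} = 1
g(11) = mex{0} = 1
So g(11) = 1.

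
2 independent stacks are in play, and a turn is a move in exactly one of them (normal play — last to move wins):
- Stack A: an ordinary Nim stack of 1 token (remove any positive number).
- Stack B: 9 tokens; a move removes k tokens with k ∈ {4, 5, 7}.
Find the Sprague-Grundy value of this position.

3

Stack A is a plain Nim stack of size 1, so its Grundy value is 1.
Build the Grundy sequence for stack B with g(k) = mex{g(k−s) : s ∈ {4, 5, 7}, s ≤ k}:
g(0) = mex{} = 0
g(1) = mex{} = 0
g(2) = mex{} = 0
g(3) = mex{} = 0
g(4) = mex{0} = 1
g(5) = mex{0} = 1
g(6) = mex{0} = 1
g(7) = mex{0} = 1
g(8) = mex{0,1} = 2
g(9) = mex{0,1} = 2
So g(9) = 2.
By the Sprague-Grundy theorem, the Grundy value of a sum of independent games is the XOR of the component values.
Combined value = 1 ⊕ 2 = 3.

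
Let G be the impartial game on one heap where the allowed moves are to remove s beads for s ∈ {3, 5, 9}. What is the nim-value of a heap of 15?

Grundy values for subtraction set {3, 5, 9}:
k:     0  1  2  3  4  5  6  7  8  9 10 11 12 13 14 15
g(k):  0  0  0  1  1  1  2  2  0  3  3  1  0  2  0  1
So g(15) = 1.

1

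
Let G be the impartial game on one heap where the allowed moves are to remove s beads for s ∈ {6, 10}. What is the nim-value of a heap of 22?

1

Compute g(0), g(1), … for moves {6, 10}:
k:     0  1  2  3  4  5  6  7  8  9 10 11 12 13 14 15 16 17 18 19 20 21 22
g(k):  0  0  0  0  0  0  1  1  1  1  1  1  2  2  2  2  0  0  0  0  0  0  1
So g(22) = 1.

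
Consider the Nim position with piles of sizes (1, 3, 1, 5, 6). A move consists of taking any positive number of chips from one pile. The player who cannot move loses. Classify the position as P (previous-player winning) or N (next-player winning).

Write each in binary and XOR column by column:
  001  (1)
  011  (3)
  001  (1)
  101  (5)
  110  (6)
  ---
  000  (0)
The nim-sum is 0, so this is a P-position: the player to move is in a losing position under optimal play.

P-position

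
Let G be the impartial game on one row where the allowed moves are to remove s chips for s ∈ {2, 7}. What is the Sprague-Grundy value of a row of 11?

1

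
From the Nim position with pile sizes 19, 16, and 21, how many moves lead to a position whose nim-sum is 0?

3

Bitwise XOR of the heap sizes:
  10011  (19)
  10000  (16)
  10101  (21)
  -----
  10110  (22)
The overall nim-sum is X = 22. A pile of size p has a winning move iff p XOR X < p (reduce it to p XOR X).
  19: 19 XOR 22 = 5 < 19 — winning move (to 5).
  16: 16 XOR 22 = 6 < 16 — winning move (to 6).
  21: 21 XOR 22 = 3 < 21 — winning move (to 3).
That gives 3 winning moves.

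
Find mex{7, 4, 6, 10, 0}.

1

0 is in the set but 1 is not, so the mex is 1.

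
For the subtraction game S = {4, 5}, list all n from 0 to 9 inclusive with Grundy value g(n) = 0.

0, 1, 2, 3, 9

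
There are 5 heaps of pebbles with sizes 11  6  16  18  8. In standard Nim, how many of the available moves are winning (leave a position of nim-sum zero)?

1

Nim-sum: 11 ⊕ 6 ⊕ 16 ⊕ 18 ⊕ 8 = 7.
The overall nim-sum is X = 7. A heap of size p has a winning move iff p XOR X < p (reduce it to p XOR X).
  11: 11 XOR 7 = 12 ≥ 11 — no move.
  6: 6 XOR 7 = 1 < 6 — winning move (to 1).
  16: 16 XOR 7 = 23 ≥ 16 — no move.
  18: 18 XOR 7 = 21 ≥ 18 — no move.
  8: 8 XOR 7 = 15 ≥ 8 — no move.
That gives 1 winning move.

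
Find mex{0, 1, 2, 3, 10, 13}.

4

The values 0, 1, 2, 3 are all present; 4 is the first non-negative integer missing from the set.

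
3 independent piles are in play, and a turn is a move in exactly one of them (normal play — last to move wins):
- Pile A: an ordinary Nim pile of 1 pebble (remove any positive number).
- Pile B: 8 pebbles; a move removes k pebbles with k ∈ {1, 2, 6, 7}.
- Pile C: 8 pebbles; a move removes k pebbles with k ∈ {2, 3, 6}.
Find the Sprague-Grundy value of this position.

Pile A is a plain Nim pile of size 1, so its Grundy value is 1.
Grundy values for pile B (subtraction set {1, 2, 6, 7}):
k:     0  1  2  3  4  5  6  7  8
g(k):  0  1  2  0  1  2  3  4  0
So g(8) = 0.
Build the Grundy sequence for pile C with g(k) = mex{g(k−s) : s ∈ {2, 3, 6}, s ≤ k}:
g(0) = mex{} = 0
g(1) = mex{} = 0
g(2) = mex{0} = 1
g(3) = mex{0} = 1
g(4) = mex{0,1} = 2
g(5) = mex{1} = 0
g(6) = mex{0,1,2} = 3
g(7) = mex{0,2} = 1
g(8) = mex{0,1,3} = 2
So g(8) = 2.
The value of a disjunctive sum is the nim-sum of the parts.
Combined value = 1 ⊕ 0 ⊕ 2 = 3.

3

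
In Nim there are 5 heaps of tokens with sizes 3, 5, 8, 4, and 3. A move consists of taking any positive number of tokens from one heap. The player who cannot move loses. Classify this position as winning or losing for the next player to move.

Winning position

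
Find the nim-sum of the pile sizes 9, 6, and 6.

Compute the nim-sum pairwise:
9 ^ 6 = 15
15 ^ 6 = 9

9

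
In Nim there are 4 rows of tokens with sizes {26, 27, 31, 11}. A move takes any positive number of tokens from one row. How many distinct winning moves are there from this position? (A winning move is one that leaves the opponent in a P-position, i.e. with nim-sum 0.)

Compute the nim-sum pairwise:
26 XOR 27 = 1
1 XOR 31 = 30
30 XOR 11 = 21
The overall nim-sum is X = 21. A row of size p has a winning move iff p XOR X < p (reduce it to p XOR X).
  26: 26 XOR 21 = 15 < 26 — winning move (to 15).
  27: 27 XOR 21 = 14 < 27 — winning move (to 14).
  31: 31 XOR 21 = 10 < 31 — winning move (to 10).
  11: 11 XOR 21 = 30 ≥ 11 — no move.
That gives 3 winning moves.

3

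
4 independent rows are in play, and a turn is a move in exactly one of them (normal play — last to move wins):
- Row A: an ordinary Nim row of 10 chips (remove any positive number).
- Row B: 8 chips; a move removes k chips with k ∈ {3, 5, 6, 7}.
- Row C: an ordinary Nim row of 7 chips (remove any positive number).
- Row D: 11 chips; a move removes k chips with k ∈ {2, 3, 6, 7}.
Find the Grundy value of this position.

14

Row A is a plain Nim row of size 10, so its Grundy value is 10.
Grundy values for row B (subtraction set {3, 5, 6, 7}):
k:     0  1  2  3  4  5  6  7  8
g(k):  0  0  0  1  1  1  2  2  2
So g(8) = 2.
Row C is a plain Nim row of size 7, so its Grundy value is 7.
Grundy values for row D (subtraction set {2, 3, 6, 7}):
k:     0  1  2  3  4  5  6  7  8  9 10 11
g(k):  0  0  1  1  2  0  3  1  2  0  0  1
So g(11) = 1.
The value of a disjunctive sum is the nim-sum of the parts.
Combined value = 10 XOR 2 XOR 7 XOR 1 = 14.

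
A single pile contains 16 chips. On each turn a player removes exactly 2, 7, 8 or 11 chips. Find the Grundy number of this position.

1

Build the Grundy sequence with g(k) = mex{g(k−s) : s ∈ {2, 7, 8, 11}, s ≤ k}:
k:     0  1  2  3  4  5  6  7  8  9 10 11 12 13 14 15 16
g(k):  0  0  1  1  0  0  1  1  2  2  0  3  1  2  0  3  1
So g(16) = 1.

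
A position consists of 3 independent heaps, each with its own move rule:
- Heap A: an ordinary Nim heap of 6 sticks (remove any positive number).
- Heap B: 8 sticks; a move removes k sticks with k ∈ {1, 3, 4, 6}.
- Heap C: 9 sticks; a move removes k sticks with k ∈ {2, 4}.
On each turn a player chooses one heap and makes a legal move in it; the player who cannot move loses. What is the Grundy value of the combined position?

Heap A is a plain Nim heap of size 6, so its Grundy value is 6.
Grundy values for heap B (subtraction set {1, 3, 4, 6}):
g(0) = mex{} = 0
g(1) = mex{0} = 1
g(2) = mex{1} = 0
g(3) = mex{0} = 1
g(4) = mex{0,1} = 2
g(5) = mex{0,1,2} = 3
g(6) = mex{0,1,3} = 2
g(7) = mex{1,2} = 0
g(8) = mex{0,2,3} = 1
So g(8) = 1.
For heap C, compute g(0), g(1), … with moves {2, 4}:
k:     0  1  2  3  4  5  6  7  8  9
g(k):  0  0  1  1  2  2  0  0  1  1
So g(9) = 1.
The value of a disjunctive sum is the nim-sum of the parts.
Combined value = 6 ⊕ 1 ⊕ 1 = 6.

6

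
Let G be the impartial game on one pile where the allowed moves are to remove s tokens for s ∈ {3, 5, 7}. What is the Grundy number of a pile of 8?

Grundy values for subtraction set {3, 5, 7}:
k:     0  1  2  3  4  5  6  7  8
g(k):  0  0  0  1  1  1  2  2  2
So g(8) = 2.

2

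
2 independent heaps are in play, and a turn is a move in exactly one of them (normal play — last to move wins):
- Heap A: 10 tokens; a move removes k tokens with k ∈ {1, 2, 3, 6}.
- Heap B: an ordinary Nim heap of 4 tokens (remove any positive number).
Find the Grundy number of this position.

For heap A, compute g(0), g(1), … with moves {1, 2, 3, 6}:
g(0) = mex{} = 0
g(1) = mex{0} = 1
g(2) = mex{0,1} = 2
g(3) = mex{0,1,2} = 3
g(4) = mex{1,2,3} = 0
g(5) = mex{0,2,3} = 1
g(6) = mex{0,1,3} = 2
g(7) = mex{0,1,2} = 3
g(8) = mex{1,2,3} = 0
g(9) = mex{0,2,3} = 1
g(10) = mex{0,1,3} = 2
So g(10) = 2.
Heap B is a plain Nim heap of size 4, so its Grundy value is 4.
The value of a disjunctive sum is the nim-sum of the parts.
Combined value = 2 ⊕ 4 = 6.

6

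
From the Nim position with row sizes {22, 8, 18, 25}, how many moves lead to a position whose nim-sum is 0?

3

Compute the nim-sum pairwise:
22 ⊕ 8 = 30
30 ⊕ 18 = 12
12 ⊕ 25 = 21
The overall nim-sum is X = 21. A row of size p has a winning move iff p XOR X < p (reduce it to p XOR X).
  22: 22 XOR 21 = 3 < 22 — winning move (to 3).
  8: 8 XOR 21 = 29 ≥ 8 — no move.
  18: 18 XOR 21 = 7 < 18 — winning move (to 7).
  25: 25 XOR 21 = 12 < 25 — winning move (to 12).
That gives 3 winning moves.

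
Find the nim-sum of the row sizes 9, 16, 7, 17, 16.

31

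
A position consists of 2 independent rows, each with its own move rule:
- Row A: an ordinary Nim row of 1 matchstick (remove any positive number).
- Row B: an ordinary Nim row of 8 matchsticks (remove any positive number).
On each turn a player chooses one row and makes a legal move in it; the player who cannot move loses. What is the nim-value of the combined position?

Row A is a plain Nim row of size 1, so its Grundy value is 1.
Row B is a plain Nim row of size 8, so its Grundy value is 8.
The value of a disjunctive sum is the nim-sum of the parts.
Combined value = 1 ⊕ 8 = 9.

9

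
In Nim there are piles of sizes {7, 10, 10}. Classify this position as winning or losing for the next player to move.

Winning position

Compute the nim-sum pairwise:
7 ⊕ 10 = 13
13 ⊕ 10 = 7
The nim-sum is 7 ≠ 0, so this is an N-position: the player to move can win.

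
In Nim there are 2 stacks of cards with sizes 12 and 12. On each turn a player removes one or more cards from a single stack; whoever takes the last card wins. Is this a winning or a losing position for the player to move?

Losing position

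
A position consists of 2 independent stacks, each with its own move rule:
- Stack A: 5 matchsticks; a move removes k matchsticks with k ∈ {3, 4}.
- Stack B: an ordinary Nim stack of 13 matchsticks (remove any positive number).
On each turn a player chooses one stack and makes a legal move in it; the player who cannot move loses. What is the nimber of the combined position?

For stack A, compute g(0), g(1), … with moves {3, 4}:
g(0) = mex{} = 0
g(1) = mex{} = 0
g(2) = mex{} = 0
g(3) = mex{0} = 1
g(4) = mex{0} = 1
g(5) = mex{0} = 1
So g(5) = 1.
Stack B is a plain Nim stack of size 13, so its Grundy value is 13.
By the Sprague-Grundy theorem, the Grundy value of a sum of independent games is the XOR of the component values.
Combined value = 1 XOR 13 = 12.

12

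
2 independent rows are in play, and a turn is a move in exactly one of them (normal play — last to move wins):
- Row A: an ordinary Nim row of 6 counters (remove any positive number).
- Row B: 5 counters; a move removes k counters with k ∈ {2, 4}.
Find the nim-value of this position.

4

Row A is a plain Nim row of size 6, so its Grundy value is 6.
Grundy values for row B (subtraction set {2, 4}):
g(0) = mex{} = 0
g(1) = mex{} = 0
g(2) = mex{0} = 1
g(3) = mex{0} = 1
g(4) = mex{0,1} = 2
g(5) = mex{0,1} = 2
So g(5) = 2.
By the Sprague-Grundy theorem, the Grundy value of a sum of independent games is the XOR of the component values.
Combined value = 6 XOR 2 = 4.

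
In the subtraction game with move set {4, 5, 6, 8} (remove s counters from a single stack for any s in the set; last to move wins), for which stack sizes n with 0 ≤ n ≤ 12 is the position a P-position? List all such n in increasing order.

0, 1, 2, 3, 12

Compute g(0), g(1), … for moves {4, 5, 6, 8}:
k:     0  1  2  3  4  5  6  7  8  9 10 11 12
g(k):  0  0  0  0  1  1  1  1  2  2  2  2  0
The P-positions (g = 0) in 0..12 are 0, 1, 2, 3, 12.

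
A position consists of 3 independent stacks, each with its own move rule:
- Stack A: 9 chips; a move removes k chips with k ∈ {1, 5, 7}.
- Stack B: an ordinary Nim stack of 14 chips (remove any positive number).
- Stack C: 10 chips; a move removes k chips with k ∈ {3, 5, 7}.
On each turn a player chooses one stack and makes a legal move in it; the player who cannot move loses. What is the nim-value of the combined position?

15

Grundy values for stack A (subtraction set {1, 5, 7}):
k:     0  1  2  3  4  5  6  7  8  9
g(k):  0  1  0  1  0  1  0  1  0  1
So g(9) = 1.
Stack B is a plain Nim stack of size 14, so its Grundy value is 14.
Grundy values for stack C (subtraction set {3, 5, 7}):
k:     0  1  2  3  4  5  6  7  8  9 10
g(k):  0  0  0  1  1  1  2  2  2  3  0
So g(10) = 0.
By the Sprague-Grundy theorem, the Grundy value of a sum of independent games is the XOR of the component values.
Combined value = 1 XOR 14 XOR 0 = 15.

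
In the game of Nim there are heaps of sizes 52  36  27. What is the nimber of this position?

11

Bitwise XOR of the heap sizes:
  110100  (52)
  100100  (36)
  011011  (27)
  ------
  001011  (11)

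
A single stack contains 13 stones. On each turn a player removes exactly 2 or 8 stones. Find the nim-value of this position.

Build the Grundy sequence with g(k) = mex{g(k−s) : s ∈ {2, 8}, s ≤ k}:
g(0) = mex{} = 0
g(1) = mex{} = 0
g(2) = mex{0} = 1
g(3) = mex{0} = 1
g(4) = mex{1} = 0
g(5) = mex{1} = 0
g(6) = mex{0} = 1
g(7) = mex{0} = 1
g(8) = mex{0,1} = 2
g(9) = mex{0,1} = 2
g(10) = mex{1,2} = 0
g(11) = mex{1,2} = 0
g(12) = mex{0} = 1
g(13) = mex{0} = 1
So g(13) = 1.

1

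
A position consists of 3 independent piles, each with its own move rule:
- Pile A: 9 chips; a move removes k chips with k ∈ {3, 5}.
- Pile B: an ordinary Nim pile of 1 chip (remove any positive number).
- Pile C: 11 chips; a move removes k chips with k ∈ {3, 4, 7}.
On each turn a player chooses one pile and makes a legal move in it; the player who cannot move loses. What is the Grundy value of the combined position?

For pile A, compute g(0), g(1), … with moves {3, 5}:
k:     0  1  2  3  4  5  6  7  8  9
g(k):  0  0  0  1  1  1  2  2  0  0
So g(9) = 0.
Pile B is a plain Nim pile of size 1, so its Grundy value is 1.
Grundy values for pile C (subtraction set {3, 4, 7}):
k:     0  1  2  3  4  5  6  7  8  9 10 11
g(k):  0  0  0  1  1  1  2  2  2  3  0  0
So g(11) = 0.
The value of a disjunctive sum is the nim-sum of the parts.
Combined value = 0 ⊕ 1 ⊕ 0 = 1.

1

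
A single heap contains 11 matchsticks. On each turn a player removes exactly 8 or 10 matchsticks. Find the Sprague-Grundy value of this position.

Build the Grundy sequence with g(k) = mex{g(k−s) : s ∈ {8, 10}, s ≤ k}:
g(0) = mex{} = 0
g(1) = mex{} = 0
g(2) = mex{} = 0
g(3) = mex{} = 0
g(4) = mex{} = 0
g(5) = mex{} = 0
g(6) = mex{} = 0
g(7) = mex{} = 0
g(8) = mex{0} = 1
g(9) = mex{0} = 1
g(10) = mex{0} = 1
g(11) = mex{0} = 1
So g(11) = 1.

1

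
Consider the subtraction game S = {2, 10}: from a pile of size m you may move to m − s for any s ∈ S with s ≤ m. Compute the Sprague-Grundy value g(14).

Build the Grundy sequence with g(k) = mex{g(k−s) : s ∈ {2, 10}, s ≤ k}:
k:     0  1  2  3  4  5  6  7  8  9 10 11 12 13 14
g(k):  0  0  1  1  0  0  1  1  0  0  1  1  0  0  1
So g(14) = 1.

1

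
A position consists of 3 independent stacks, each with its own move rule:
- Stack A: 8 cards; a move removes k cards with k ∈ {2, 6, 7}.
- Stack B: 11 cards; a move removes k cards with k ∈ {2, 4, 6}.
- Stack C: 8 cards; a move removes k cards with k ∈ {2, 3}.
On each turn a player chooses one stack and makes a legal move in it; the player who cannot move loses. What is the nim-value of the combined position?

Grundy values for stack A (subtraction set {2, 6, 7}):
k:     0  1  2  3  4  5  6  7  8
g(k):  0  0  1  1  0  0  1  1  2
So g(8) = 2.
Build the Grundy sequence for stack B with g(k) = mex{g(k−s) : s ∈ {2, 4, 6}, s ≤ k}:
k:     0  1  2  3  4  5  6  7  8  9 10 11
g(k):  0  0  1  1  2  2  3  3  0  0  1  1
So g(11) = 1.
Grundy values for stack C (subtraction set {2, 3}):
g(0) = mex{} = 0
g(1) = mex{} = 0
g(2) = mex{0} = 1
g(3) = mex{0} = 1
g(4) = mex{0,1} = 2
g(5) = mex{1} = 0
g(6) = mex{1,2} = 0
g(7) = mex{0,2} = 1
g(8) = mex{0} = 1
So g(8) = 1.
By the Sprague-Grundy theorem, the Grundy value of a sum of independent games is the XOR of the component values.
Combined value = 2 ⊕ 1 ⊕ 1 = 2.

2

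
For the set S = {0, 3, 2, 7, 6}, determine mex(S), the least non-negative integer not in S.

0 is in the set but 1 is not, so the mex is 1.

1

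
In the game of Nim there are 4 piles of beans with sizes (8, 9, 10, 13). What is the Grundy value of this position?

6

Nim-sum: 8 XOR 9 XOR 10 XOR 13 = 6.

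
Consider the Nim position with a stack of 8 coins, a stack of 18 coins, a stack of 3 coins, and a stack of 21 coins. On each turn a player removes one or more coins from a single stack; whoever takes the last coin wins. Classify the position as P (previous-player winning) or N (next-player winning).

N-position

Write each in binary and XOR column by column:
  01000  (8)
  10010  (18)
  00011  (3)
  10101  (21)
  -----
  01100  (12)
The nim-sum is 12 ≠ 0, so this is an N-position: the player to move can win.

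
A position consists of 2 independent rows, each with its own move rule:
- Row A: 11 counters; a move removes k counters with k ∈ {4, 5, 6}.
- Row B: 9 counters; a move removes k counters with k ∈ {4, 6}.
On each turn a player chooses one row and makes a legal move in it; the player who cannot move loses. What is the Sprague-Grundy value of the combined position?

2

For row A, compute g(0), g(1), … with moves {4, 5, 6}:
k:     0  1  2  3  4  5  6  7  8  9 10 11
g(k):  0  0  0  0  1  1  1  1  2  2  0  0
So g(11) = 0.
Grundy values for row B (subtraction set {4, 6}):
g(0) = mex{} = 0
g(1) = mex{} = 0
g(2) = mex{} = 0
g(3) = mex{} = 0
g(4) = mex{0} = 1
g(5) = mex{0} = 1
g(6) = mex{0} = 1
g(7) = mex{0} = 1
g(8) = mex{0,1} = 2
g(9) = mex{0,1} = 2
So g(9) = 2.
The value of a disjunctive sum is the nim-sum of the parts.
Combined value = 0 XOR 2 = 2.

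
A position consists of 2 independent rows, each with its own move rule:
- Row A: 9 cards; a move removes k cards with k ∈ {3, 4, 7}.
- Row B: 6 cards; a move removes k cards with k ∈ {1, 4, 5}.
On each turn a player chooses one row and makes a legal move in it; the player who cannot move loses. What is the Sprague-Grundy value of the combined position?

1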